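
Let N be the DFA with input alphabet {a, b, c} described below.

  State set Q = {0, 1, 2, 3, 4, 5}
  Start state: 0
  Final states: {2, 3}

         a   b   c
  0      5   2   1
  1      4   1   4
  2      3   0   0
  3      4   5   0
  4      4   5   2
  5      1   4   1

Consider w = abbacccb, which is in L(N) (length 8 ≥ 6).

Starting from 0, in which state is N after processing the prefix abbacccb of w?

State sequence: 0 -a-> 5 -b-> 4 -b-> 5 -a-> 1 -c-> 4 -c-> 2 -c-> 0 -b-> 2

After reading 8 characters, N is in state 2.

2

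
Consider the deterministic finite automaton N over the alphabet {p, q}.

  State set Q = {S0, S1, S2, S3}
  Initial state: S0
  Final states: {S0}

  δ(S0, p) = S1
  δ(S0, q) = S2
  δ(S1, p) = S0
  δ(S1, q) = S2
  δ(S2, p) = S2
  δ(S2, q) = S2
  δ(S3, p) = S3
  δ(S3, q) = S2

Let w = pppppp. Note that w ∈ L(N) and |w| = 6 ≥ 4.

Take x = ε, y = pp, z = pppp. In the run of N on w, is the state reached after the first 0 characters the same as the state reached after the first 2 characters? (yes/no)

Run of N on the first 2 characters of w = p p:
  step 0: S0  (start)
  step 1: S1  (read p: S0→S1)
  step 2: S0  (read p: S1→S0)

After x (step 0): S0. After xy (step 2): S0.
They match, so y = pp drives N around a cycle from S0 back to itself; pumping y any number of times keeps N in S0 before reading z, and xyⁱz ∈ L(N) for every i ≥ 0.

yes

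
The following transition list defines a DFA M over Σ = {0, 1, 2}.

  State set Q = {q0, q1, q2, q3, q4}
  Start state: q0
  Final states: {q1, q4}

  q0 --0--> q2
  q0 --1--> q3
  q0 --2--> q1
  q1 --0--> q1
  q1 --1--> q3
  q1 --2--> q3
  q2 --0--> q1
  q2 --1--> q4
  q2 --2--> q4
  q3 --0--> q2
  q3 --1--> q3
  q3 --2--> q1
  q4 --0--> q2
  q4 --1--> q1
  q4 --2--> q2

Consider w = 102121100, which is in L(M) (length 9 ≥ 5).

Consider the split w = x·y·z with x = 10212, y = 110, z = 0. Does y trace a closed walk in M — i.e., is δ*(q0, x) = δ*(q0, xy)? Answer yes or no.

no

State sequence: q0 -1-> q3 -0-> q2 -2-> q4 -1-> q1 -2-> q3 -1-> q3 -1-> q3 -0-> q2

After x (step 5): q3. After xy (step 8): q2.
They differ (q3 ≠ q2), so y is not a cycle from the state after x; this split is not the one the pumping-lemma construction produces, and pumping y need not keep the string in L(M).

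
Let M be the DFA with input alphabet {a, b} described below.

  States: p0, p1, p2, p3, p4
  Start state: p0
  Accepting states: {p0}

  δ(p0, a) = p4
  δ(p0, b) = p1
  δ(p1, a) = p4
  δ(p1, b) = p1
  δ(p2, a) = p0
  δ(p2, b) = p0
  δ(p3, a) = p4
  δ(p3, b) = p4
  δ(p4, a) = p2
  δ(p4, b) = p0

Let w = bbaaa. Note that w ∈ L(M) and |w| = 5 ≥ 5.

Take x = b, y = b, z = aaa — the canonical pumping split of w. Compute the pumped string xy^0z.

baaa

xy⁰z = xz = b·aaa = baaa.
Reading y = b takes M from p1 back to p1, so after x the machine is still in p1, and z then leads to the accepting state p0. Hence baaa ∈ L(M).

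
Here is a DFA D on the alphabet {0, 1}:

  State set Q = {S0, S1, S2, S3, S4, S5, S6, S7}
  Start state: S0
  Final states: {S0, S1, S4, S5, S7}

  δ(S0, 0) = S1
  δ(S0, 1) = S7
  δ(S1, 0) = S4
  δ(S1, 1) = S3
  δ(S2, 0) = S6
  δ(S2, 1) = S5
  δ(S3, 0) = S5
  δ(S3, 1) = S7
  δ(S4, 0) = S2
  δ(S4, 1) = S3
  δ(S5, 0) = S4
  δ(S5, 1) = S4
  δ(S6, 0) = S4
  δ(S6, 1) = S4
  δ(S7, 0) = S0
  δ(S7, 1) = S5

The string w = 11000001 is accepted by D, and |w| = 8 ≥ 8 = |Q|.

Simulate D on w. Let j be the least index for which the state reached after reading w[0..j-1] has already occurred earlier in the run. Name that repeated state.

Run of D on w = 1 1 0 0 0 0 0 1:
  step 0: S0  (start)
  step 1: S7  (read 1: S0→S7)
  step 2: S5  (read 1: S7→S5)
  step 3: S4  (read 0: S5→S4)
  step 4: S2  (read 0: S4→S2)
  step 5: S6  (read 0: S2→S6)
  step 6: S4  (read 0: S6→S4)   ← first repeat (S4 seen earlier)
  step 7: S2  (read 0: S4→S2)
  step 8: S5  (read 1: S2→S5)

The earliest repeat is at step j = 6: D is in S4, which it already visited at step i = 3.

S4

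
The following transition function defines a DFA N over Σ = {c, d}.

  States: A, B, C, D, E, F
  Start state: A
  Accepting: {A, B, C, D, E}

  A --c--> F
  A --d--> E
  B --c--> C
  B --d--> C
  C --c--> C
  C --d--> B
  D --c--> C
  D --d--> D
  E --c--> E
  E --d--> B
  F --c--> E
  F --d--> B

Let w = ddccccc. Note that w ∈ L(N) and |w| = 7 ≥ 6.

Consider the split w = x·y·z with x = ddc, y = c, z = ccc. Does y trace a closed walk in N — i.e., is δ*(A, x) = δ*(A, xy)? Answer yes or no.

yes

Run of N on the first 4 characters of w = d d c c:
  step 0: A  (start)
  step 1: E  (read d: A→E)
  step 2: B  (read d: E→B)
  step 3: C  (read c: B→C)
  step 4: C  (read c: C→C)

After x (step 3): C. After xy (step 4): C.
They match, so y = c drives N around a cycle from C back to itself; pumping y any number of times keeps N in C before reading z, and xyⁱz ∈ L(N) for every i ≥ 0.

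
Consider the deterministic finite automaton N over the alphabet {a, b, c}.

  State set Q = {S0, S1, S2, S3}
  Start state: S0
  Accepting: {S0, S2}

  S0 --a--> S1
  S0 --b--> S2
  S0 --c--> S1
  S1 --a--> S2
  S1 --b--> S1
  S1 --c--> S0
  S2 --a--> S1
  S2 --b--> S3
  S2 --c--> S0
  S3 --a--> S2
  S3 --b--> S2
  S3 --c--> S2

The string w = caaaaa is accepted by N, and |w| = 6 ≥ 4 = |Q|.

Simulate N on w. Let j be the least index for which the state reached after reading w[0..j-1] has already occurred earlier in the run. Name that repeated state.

S1

State sequence: S0 -c-> S1 -a-> S2 -a-> S1 -a-> S2 -a-> S1 -a-> S2
First repeat at step 3: S1 was already visited.

The earliest repeat is at step j = 3: N is in S1, which it already visited at step i = 1.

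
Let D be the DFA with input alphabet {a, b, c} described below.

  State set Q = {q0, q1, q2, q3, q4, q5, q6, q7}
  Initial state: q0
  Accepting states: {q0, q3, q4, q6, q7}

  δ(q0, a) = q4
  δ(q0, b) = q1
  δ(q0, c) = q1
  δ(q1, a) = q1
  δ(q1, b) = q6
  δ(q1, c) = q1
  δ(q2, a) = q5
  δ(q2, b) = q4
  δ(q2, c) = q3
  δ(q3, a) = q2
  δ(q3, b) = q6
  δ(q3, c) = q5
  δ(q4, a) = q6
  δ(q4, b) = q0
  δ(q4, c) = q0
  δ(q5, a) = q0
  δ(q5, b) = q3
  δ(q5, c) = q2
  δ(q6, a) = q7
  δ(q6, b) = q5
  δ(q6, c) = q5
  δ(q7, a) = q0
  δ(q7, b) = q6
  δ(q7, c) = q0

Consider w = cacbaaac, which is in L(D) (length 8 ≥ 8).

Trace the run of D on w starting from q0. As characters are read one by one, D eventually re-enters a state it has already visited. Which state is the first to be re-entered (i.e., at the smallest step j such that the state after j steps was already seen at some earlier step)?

State sequence: q0 -c-> q1 -a-> q1 -c-> q1 -b-> q6 -a-> q7 -a-> q0 -a-> q4 -c-> q0
First repeat at step 2: q1 was already visited.

The earliest repeat is at step j = 2: D is in q1, which it already visited at step i = 1.
Pumping length from the standard proof: p = 8 (the number of states). The repeated state found above gives |xy| = j ≤ 8 and |y| = j − i ≥ 1.

q1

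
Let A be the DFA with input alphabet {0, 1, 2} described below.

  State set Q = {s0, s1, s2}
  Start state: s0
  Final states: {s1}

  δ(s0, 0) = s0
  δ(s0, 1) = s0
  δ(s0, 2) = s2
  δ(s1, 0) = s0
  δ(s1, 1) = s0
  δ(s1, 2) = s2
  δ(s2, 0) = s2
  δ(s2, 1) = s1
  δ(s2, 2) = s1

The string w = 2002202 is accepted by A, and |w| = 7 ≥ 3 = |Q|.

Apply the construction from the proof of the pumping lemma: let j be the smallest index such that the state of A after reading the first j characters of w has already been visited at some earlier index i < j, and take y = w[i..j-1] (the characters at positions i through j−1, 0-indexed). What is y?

0

State sequence: s0 -2-> s2 -0-> s2 -0-> s2 -2-> s1 -2-> s2 -0-> s2 -2-> s1
First repeat at step 2: s2 was already visited.

So i = 1, j = 2, giving x = w[0:1] = 2, y = w[1:2] = 0, z = w[2:7] = 02202.
Check: |xy| = 2 ≤ 3 and |y| = 1 ≥ 1. Reading y takes A from s2 back to s2, so every xyⁱz is accepted.
The DFA has 3 states, so the proof of the pumping lemma guarantees a repeated state among the first 3+1 visited; the segment between the two visits is the pumpable y.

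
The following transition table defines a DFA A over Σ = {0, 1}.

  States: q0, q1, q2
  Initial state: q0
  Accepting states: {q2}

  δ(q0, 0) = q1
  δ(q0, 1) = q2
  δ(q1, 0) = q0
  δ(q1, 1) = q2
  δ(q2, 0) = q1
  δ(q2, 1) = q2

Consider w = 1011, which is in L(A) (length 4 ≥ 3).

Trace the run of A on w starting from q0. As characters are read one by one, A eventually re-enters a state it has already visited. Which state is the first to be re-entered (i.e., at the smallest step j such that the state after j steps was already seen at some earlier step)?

State sequence: q0 -1-> q2 -0-> q1 -1-> q2 -1-> q2
First repeat at step 3: q2 was already visited.

The earliest repeat is at step j = 3: A is in q2, which it already visited at step i = 1.
With |Q| = 3, pigeonhole forces a state repeat no later than step 3; the substring read between the first and second visits to that state can be pumped.

q2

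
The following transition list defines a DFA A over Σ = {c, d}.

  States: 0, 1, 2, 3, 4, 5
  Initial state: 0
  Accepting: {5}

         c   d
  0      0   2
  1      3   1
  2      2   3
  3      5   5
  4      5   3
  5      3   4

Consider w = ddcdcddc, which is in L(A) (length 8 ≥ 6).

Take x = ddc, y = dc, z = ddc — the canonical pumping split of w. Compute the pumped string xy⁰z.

ddcddc

xy⁰z = xz = ddc·ddc = ddcddc.
Reading y = dc takes A from 5 back to 5, so after x the machine is still in 5, and z then leads to the accepting state 5. Hence ddcddc ∈ L(A).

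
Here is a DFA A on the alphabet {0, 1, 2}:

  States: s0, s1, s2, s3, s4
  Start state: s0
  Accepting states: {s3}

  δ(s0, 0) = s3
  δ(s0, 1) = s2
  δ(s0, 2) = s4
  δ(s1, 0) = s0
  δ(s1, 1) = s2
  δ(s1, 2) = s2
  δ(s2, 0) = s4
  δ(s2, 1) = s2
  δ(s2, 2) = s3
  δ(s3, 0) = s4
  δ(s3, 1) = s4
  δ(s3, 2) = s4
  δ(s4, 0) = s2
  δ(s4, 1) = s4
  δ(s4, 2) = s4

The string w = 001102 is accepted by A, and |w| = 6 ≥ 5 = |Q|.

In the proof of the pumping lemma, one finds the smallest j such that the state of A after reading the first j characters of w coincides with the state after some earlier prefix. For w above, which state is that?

State sequence: s0 -0-> s3 -0-> s4 -1-> s4 -1-> s4 -0-> s2 -2-> s3
First repeat at step 3: s4 was already visited.

The earliest repeat is at step j = 3: A is in s4, which it already visited at step i = 2.
Pumping length from the standard proof: p = 5 (the number of states). The repeated state found above gives |xy| = j ≤ 5 and |y| = j − i ≥ 1.

s4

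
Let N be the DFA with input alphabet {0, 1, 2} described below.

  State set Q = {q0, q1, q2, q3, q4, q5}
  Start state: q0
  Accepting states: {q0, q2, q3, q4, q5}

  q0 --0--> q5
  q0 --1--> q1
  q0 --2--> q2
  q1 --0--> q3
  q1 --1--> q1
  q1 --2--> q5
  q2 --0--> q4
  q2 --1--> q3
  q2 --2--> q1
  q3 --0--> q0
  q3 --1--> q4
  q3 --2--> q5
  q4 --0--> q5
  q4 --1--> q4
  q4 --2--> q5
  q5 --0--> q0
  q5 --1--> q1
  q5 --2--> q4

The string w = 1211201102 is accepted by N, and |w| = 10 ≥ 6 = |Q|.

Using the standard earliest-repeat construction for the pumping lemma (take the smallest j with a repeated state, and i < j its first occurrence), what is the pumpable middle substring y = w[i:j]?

21

Run of N on w = 1 2 1 1 2 0 1 1 0 2:
  step 0: q0  (start)
  step 1: q1  (read 1: q0→q1)
  step 2: q5  (read 2: q1→q5)
  step 3: q1  (read 1: q5→q1)   ← first repeat (q1 seen earlier)
  step 4: q1  (read 1: q1→q1)
  step 5: q5  (read 2: q1→q5)
  step 6: q0  (read 0: q5→q0)
  step 7: q1  (read 1: q0→q1)
  step 8: q1  (read 1: q1→q1)
  step 9: q3  (read 0: q1→q3)
  step 10: q5  (read 2: q3→q5)

So i = 1, j = 3, giving x = w[0:1] = 1, y = w[1:3] = 21, z = w[3:10] = 1201102.
Check: |xy| = 3 ≤ 6 and |y| = 2 ≥ 1. Reading y takes N from q1 back to q1, so every xyⁱz is accepted.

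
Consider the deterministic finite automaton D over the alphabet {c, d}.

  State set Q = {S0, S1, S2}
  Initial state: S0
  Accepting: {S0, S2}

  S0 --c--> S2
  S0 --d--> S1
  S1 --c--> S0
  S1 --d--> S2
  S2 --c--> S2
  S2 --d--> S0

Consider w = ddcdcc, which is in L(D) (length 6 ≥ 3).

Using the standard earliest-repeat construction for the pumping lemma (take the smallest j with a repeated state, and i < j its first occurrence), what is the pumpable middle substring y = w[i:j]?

c

Run of D on w = d d c d c c:
  step 0: S0  (start)
  step 1: S1  (read d: S0→S1)
  step 2: S2  (read d: S1→S2)
  step 3: S2  (read c: S2→S2)   ← first repeat (S2 seen earlier)
  step 4: S0  (read d: S2→S0)
  step 5: S2  (read c: S0→S2)
  step 6: S2  (read c: S2→S2)

So i = 2, j = 3, giving x = w[0:2] = dd, y = w[2:3] = c, z = w[3:6] = dcc.
Check: |xy| = 3 ≤ 3 and |y| = 1 ≥ 1. Reading y takes D from S2 back to S2, so every xyⁱz is accepted.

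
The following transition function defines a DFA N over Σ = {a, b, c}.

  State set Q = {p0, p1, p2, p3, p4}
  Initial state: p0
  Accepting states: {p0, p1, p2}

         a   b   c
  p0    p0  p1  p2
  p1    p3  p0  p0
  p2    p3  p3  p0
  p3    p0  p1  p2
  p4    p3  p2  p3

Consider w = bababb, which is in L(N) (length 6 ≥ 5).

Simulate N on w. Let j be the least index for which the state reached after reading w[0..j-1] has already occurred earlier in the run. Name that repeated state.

State sequence: p0 -b-> p1 -a-> p3 -b-> p1 -a-> p3 -b-> p1 -b-> p0
First repeat at step 3: p1 was already visited.

The earliest repeat is at step j = 3: N is in p1, which it already visited at step i = 1.
The DFA has 5 states, so the proof of the pumping lemma guarantees a repeated state among the first 5+1 visited; the segment between the two visits is the pumpable y.

p1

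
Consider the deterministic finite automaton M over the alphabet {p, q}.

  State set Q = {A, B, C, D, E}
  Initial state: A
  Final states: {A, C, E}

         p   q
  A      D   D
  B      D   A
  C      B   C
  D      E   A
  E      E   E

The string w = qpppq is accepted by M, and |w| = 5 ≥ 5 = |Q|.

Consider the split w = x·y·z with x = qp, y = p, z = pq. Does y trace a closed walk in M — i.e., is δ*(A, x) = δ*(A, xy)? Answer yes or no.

State sequence: A -q-> D -p-> E -p-> E

After x (step 2): E. After xy (step 3): E.
They match, so y = p drives M around a cycle from E back to itself; pumping y any number of times keeps M in E before reading z, and xyⁱz ∈ L(M) for every i ≥ 0.

yes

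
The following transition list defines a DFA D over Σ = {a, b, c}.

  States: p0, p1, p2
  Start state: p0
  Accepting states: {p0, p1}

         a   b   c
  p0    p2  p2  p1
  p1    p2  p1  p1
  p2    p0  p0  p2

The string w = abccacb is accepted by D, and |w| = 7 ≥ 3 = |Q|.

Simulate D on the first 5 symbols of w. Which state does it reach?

State sequence: p0 -a-> p2 -b-> p0 -c-> p1 -c-> p1 -a-> p2

After reading 5 characters, D is in state p2.

p2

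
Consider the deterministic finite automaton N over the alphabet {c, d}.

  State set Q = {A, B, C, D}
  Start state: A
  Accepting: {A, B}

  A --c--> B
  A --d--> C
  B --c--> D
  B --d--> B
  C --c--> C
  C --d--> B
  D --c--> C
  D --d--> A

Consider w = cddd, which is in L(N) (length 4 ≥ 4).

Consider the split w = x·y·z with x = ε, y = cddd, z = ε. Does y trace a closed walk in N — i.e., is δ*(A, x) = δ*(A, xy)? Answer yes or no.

no

State sequence: A -c-> B -d-> B -d-> B -d-> B

After x (step 0): A. After xy (step 4): B.
They differ (A ≠ B), so y is not a cycle from the state after x; this split is not the one the pumping-lemma construction produces, and pumping y need not keep the string in L(N).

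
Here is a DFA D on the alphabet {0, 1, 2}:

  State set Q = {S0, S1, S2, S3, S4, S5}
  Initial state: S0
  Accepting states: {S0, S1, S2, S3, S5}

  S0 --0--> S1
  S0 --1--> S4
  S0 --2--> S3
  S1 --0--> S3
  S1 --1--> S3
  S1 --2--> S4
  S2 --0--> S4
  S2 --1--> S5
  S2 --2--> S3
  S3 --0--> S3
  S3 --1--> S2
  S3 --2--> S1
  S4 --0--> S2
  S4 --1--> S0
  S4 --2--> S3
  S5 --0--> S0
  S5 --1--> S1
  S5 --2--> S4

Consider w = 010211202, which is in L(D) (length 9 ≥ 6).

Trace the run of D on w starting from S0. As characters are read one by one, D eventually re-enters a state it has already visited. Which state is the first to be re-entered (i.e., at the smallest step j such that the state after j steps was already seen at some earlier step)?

S3

State sequence: S0 -0-> S1 -1-> S3 -0-> S3 -2-> S1 -1-> S3 -1-> S2 -2-> S3 -0-> S3 -2-> S1
First repeat at step 3: S3 was already visited.

The earliest repeat is at step j = 3: D is in S3, which it already visited at step i = 2.
With |Q| = 6, pigeonhole forces a state repeat no later than step 6; the substring read between the first and second visits to that state can be pumped.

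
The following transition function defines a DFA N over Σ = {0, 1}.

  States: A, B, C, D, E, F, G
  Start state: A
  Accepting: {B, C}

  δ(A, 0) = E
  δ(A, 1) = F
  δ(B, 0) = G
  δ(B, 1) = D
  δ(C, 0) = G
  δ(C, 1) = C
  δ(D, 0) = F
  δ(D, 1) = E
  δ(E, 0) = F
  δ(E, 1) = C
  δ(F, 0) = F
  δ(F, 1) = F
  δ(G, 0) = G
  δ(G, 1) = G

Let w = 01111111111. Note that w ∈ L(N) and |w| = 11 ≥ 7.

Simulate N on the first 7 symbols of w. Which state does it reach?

Run of N on the first 7 characters of w = 0 1 1 1 1 1 1:
  step 0: A  (start)
  step 1: E  (read 0: A→E)
  step 2: C  (read 1: E→C)
  step 3: C  (read 1: C→C)
  step 4: C  (read 1: C→C)
  step 5: C  (read 1: C→C)
  step 6: C  (read 1: C→C)
  step 7: C  (read 1: C→C)

After reading 7 characters, N is in state C.
(This kind of state-tracing is the core of the pumping-lemma construction: with 7 states, pigeonhole forces a repeat within the first 7 steps.)

C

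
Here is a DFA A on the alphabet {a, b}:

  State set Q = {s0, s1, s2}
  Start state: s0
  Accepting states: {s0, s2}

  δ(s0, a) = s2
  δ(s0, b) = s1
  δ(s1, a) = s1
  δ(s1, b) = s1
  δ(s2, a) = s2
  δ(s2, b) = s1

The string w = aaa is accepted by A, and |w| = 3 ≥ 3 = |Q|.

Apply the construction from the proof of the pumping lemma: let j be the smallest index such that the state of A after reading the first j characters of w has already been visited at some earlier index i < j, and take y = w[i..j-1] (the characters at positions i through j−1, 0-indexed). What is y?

a

State sequence: s0 -a-> s2 -a-> s2 -a-> s2
First repeat at step 2: s2 was already visited.

So i = 1, j = 2, giving x = w[0:1] = a, y = w[1:2] = a, z = w[2:3] = a.
Check: |xy| = 2 ≤ 3 and |y| = 1 ≥ 1. Reading y takes A from s2 back to s2, so every xyⁱz is accepted.
Since A has 3 states, any run of length ≥ 3 visits 3+1 states, so by pigeonhole some state repeats within the first 3 steps — that repeat gives the pumpable loop.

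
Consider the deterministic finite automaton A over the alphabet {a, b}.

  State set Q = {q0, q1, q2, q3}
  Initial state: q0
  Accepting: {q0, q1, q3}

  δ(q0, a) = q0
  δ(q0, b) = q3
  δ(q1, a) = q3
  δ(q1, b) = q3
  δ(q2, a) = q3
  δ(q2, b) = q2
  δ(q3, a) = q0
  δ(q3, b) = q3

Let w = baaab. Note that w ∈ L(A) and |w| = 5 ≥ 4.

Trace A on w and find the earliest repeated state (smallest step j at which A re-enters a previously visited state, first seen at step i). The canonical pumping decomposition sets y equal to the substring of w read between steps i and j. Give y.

Run of A on w = b a a a b:
  step 0: q0  (start)
  step 1: q3  (read b: q0→q3)
  step 2: q0  (read a: q3→q0)   ← first repeat (q0 seen earlier)
  step 3: q0  (read a: q0→q0)
  step 4: q0  (read a: q0→q0)
  step 5: q3  (read b: q0→q3)

So i = 0, j = 2, giving x = w[0:0] = ε, y = w[0:2] = ba, z = w[2:5] = aab.
Check: |xy| = 2 ≤ 4 and |y| = 2 ≥ 1. Reading y takes A from q0 back to q0, so every xyⁱz is accepted.

ba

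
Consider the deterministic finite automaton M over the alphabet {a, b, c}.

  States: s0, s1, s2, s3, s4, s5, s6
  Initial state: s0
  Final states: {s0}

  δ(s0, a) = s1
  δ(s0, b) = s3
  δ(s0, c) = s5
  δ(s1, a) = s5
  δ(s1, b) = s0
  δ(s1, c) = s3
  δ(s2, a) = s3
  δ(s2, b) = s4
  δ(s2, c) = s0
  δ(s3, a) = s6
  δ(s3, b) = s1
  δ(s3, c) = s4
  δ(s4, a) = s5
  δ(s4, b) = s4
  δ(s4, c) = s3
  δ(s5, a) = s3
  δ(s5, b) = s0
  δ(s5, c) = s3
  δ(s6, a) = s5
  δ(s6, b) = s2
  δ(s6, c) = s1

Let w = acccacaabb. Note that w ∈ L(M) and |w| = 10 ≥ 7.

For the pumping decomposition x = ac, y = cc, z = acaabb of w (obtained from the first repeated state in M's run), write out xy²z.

xy^2z = ac·cc·cc·acaabb = acccccacaabb.
Reading y = cc takes M from s3 back to s3, so after x·y·y the machine is still in s3, and z then leads to the accepting state s0. Hence acccccacaabb ∈ L(M).

acccccacaabb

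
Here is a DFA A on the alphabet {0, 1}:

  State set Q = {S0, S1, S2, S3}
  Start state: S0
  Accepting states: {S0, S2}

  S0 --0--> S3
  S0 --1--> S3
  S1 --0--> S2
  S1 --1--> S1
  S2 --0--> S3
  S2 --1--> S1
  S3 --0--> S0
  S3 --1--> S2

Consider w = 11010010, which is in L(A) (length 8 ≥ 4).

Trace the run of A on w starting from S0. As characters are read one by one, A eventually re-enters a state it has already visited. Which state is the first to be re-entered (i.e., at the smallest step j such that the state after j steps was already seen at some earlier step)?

Run of A on w = 1 1 0 1 0 0 1 0:
  step 0: S0  (start)
  step 1: S3  (read 1: S0→S3)
  step 2: S2  (read 1: S3→S2)
  step 3: S3  (read 0: S2→S3)   ← first repeat (S3 seen earlier)
  step 4: S2  (read 1: S3→S2)
  step 5: S3  (read 0: S2→S3)
  step 6: S0  (read 0: S3→S0)
  step 7: S3  (read 1: S0→S3)
  step 8: S0  (read 0: S3→S0)

The earliest repeat is at step j = 3: A is in S3, which it already visited at step i = 1.
With |Q| = 4, pigeonhole forces a state repeat no later than step 4; the substring read between the first and second visits to that state can be pumped.

S3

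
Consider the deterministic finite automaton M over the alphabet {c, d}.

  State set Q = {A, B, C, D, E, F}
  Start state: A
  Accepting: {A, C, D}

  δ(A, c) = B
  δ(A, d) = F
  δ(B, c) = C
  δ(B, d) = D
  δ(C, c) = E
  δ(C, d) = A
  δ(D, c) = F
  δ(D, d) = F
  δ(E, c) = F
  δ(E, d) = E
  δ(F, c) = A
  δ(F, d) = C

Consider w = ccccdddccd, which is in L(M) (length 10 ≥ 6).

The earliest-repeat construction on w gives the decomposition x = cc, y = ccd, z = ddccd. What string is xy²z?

xy^2z = cc·ccd·ccd·ddccd = ccccdccdddccd.
Reading y = ccd takes M from C back to C, so after x·y·y the machine is still in C, and z then leads to the accepting state D. Hence ccccdccdddccd ∈ L(M).

ccccdccdddccd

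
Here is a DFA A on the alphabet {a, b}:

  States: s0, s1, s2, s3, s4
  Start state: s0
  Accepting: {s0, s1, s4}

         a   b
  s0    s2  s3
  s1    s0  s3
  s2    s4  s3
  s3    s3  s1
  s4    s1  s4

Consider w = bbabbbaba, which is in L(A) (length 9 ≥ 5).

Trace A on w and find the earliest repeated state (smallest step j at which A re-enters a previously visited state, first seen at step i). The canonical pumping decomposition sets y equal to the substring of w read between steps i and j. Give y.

bba

Run of A on w = b b a b b b a b a:
  step 0: s0  (start)
  step 1: s3  (read b: s0→s3)
  step 2: s1  (read b: s3→s1)
  step 3: s0  (read a: s1→s0)   ← first repeat (s0 seen earlier)
  step 4: s3  (read b: s0→s3)
  step 5: s1  (read b: s3→s1)
  step 6: s3  (read b: s1→s3)
  step 7: s3  (read a: s3→s3)
  step 8: s1  (read b: s3→s1)
  step 9: s0  (read a: s1→s0)

So i = 0, j = 3, giving x = w[0:0] = ε, y = w[0:3] = bba, z = w[3:9] = bbbaba.
Check: |xy| = 3 ≤ 5 and |y| = 3 ≥ 1. Reading y takes A from s0 back to s0, so every xyⁱz is accepted.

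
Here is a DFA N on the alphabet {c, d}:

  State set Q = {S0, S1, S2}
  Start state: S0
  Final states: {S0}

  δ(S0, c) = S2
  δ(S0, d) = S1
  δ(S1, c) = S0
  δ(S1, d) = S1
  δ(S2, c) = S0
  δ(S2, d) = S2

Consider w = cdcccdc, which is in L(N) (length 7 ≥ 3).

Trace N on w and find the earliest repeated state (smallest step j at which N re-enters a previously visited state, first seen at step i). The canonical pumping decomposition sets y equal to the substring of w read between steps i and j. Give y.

d

State sequence: S0 -c-> S2 -d-> S2 -c-> S0 -c-> S2 -c-> S0 -d-> S1 -c-> S0
First repeat at step 2: S2 was already visited.

So i = 1, j = 2, giving x = w[0:1] = c, y = w[1:2] = d, z = w[2:7] = cccdc.
Check: |xy| = 2 ≤ 3 and |y| = 1 ≥ 1. Reading y takes N from S2 back to S2, so every xyⁱz is accepted.
With |Q| = 3, pigeonhole forces a state repeat no later than step 3; the substring read between the first and second visits to that state can be pumped.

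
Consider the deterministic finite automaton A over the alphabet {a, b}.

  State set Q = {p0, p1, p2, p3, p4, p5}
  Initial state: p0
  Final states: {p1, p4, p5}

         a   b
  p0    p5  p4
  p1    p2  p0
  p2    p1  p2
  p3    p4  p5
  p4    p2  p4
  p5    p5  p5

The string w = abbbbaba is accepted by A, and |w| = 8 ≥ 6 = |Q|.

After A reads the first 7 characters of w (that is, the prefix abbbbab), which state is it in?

State sequence: p0 -a-> p5 -b-> p5 -b-> p5 -b-> p5 -b-> p5 -a-> p5 -b-> p5

After reading 7 characters, A is in state p5.
(This kind of state-tracing is the core of the pumping-lemma construction: with 6 states, pigeonhole forces a repeat within the first 6 steps.)

p5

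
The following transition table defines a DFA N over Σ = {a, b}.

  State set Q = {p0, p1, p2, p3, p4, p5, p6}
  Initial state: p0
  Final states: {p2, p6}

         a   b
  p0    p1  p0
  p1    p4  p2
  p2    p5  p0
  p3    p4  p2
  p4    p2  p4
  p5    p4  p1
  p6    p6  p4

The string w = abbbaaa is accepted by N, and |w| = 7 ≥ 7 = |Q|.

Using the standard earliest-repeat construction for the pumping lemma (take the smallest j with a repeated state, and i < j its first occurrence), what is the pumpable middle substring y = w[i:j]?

abb

State sequence: p0 -a-> p1 -b-> p2 -b-> p0 -b-> p0 -a-> p1 -a-> p4 -a-> p2
First repeat at step 3: p0 was already visited.

So i = 0, j = 3, giving x = w[0:0] = ε, y = w[0:3] = abb, z = w[3:7] = baaa.
Check: |xy| = 3 ≤ 7 and |y| = 3 ≥ 1. Reading y takes N from p0 back to p0, so every xyⁱz is accepted.
The DFA has 7 states, so the proof of the pumping lemma guarantees a repeated state among the first 7+1 visited; the segment between the two visits is the pumpable y.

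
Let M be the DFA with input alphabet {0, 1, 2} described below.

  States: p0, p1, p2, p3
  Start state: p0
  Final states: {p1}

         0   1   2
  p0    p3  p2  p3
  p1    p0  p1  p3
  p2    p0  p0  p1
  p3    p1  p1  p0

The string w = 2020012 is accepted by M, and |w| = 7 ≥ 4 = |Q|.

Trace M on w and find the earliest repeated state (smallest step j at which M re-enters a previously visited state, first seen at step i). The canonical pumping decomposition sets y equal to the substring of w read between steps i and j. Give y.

Run of M on w = 2 0 2 0 0 1 2:
  step 0: p0  (start)
  step 1: p3  (read 2: p0→p3)
  step 2: p1  (read 0: p3→p1)
  step 3: p3  (read 2: p1→p3)   ← first repeat (p3 seen earlier)
  step 4: p1  (read 0: p3→p1)
  step 5: p0  (read 0: p1→p0)
  step 6: p2  (read 1: p0→p2)
  step 7: p1  (read 2: p2→p1)

So i = 1, j = 3, giving x = w[0:1] = 2, y = w[1:3] = 02, z = w[3:7] = 0012.
Check: |xy| = 3 ≤ 4 and |y| = 2 ≥ 1. Reading y takes M from p3 back to p3, so every xyⁱz is accepted.

02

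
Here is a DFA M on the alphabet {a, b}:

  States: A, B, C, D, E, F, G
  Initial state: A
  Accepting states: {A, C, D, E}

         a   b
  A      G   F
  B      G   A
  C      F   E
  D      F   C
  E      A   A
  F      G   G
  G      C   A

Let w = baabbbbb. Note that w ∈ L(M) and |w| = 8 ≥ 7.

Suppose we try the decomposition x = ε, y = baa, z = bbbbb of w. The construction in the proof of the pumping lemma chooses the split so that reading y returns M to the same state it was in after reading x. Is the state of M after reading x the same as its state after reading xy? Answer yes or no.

no

State sequence: A -b-> F -a-> G -a-> C

After x (step 0): A. After xy (step 3): C.
They differ (A ≠ C), so y is not a cycle from the state after x; this split is not the one the pumping-lemma construction produces, and pumping y need not keep the string in L(M).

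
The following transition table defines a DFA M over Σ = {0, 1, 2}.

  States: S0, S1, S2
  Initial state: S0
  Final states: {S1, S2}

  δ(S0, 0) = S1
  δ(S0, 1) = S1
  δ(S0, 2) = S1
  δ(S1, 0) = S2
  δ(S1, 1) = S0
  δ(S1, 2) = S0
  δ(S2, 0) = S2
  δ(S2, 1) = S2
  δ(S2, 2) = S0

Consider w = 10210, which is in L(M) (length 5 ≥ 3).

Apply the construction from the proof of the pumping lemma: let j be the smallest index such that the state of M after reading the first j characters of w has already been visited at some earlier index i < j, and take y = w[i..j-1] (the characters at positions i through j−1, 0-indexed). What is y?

Run of M on w = 1 0 2 1 0:
  step 0: S0  (start)
  step 1: S1  (read 1: S0→S1)
  step 2: S2  (read 0: S1→S2)
  step 3: S0  (read 2: S2→S0)   ← first repeat (S0 seen earlier)
  step 4: S1  (read 1: S0→S1)
  step 5: S2  (read 0: S1→S2)

So i = 0, j = 3, giving x = w[0:0] = ε, y = w[0:3] = 102, z = w[3:5] = 10.
Check: |xy| = 3 ≤ 3 and |y| = 3 ≥ 1. Reading y takes M from S0 back to S0, so every xyⁱz is accepted.
Pumping length from the standard proof: p = 3 (the number of states). The repeated state found above gives |xy| = j ≤ 3 and |y| = j − i ≥ 1.

102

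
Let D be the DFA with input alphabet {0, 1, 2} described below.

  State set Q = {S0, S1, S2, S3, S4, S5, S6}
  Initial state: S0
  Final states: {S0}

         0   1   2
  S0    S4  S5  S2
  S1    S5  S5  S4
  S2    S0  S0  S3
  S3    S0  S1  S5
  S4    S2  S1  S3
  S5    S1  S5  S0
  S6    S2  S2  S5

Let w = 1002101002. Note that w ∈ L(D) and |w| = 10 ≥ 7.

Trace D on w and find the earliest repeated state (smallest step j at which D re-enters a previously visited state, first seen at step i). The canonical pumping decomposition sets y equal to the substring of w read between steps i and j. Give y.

00

Run of D on w = 1 0 0 2 1 0 1 0 0 2:
  step 0: S0  (start)
  step 1: S5  (read 1: S0→S5)
  step 2: S1  (read 0: S5→S1)
  step 3: S5  (read 0: S1→S5)   ← first repeat (S5 seen earlier)
  step 4: S0  (read 2: S5→S0)
  step 5: S5  (read 1: S0→S5)
  step 6: S1  (read 0: S5→S1)
  step 7: S5  (read 1: S1→S5)
  step 8: S1  (read 0: S5→S1)
  step 9: S5  (read 0: S1→S5)
  step 10: S0  (read 2: S5→S0)

So i = 1, j = 3, giving x = w[0:1] = 1, y = w[1:3] = 00, z = w[3:10] = 2101002.
Check: |xy| = 3 ≤ 7 and |y| = 2 ≥ 1. Reading y takes D from S5 back to S5, so every xyⁱz is accepted.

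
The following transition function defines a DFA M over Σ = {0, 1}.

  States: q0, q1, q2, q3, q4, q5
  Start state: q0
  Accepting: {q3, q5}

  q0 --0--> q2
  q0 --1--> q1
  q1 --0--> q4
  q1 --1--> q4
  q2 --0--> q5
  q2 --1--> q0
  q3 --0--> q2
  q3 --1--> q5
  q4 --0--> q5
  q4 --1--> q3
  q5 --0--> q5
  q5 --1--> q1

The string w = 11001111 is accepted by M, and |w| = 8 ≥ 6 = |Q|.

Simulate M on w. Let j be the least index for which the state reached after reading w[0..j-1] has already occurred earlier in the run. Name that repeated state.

q5

Run of M on w = 1 1 0 0 1 1 1 1:
  step 0: q0  (start)
  step 1: q1  (read 1: q0→q1)
  step 2: q4  (read 1: q1→q4)
  step 3: q5  (read 0: q4→q5)
  step 4: q5  (read 0: q5→q5)   ← first repeat (q5 seen earlier)
  step 5: q1  (read 1: q5→q1)
  step 6: q4  (read 1: q1→q4)
  step 7: q3  (read 1: q4→q3)
  step 8: q5  (read 1: q3→q5)

The earliest repeat is at step j = 4: M is in q5, which it already visited at step i = 3.
Pumping length from the standard proof: p = 6 (the number of states). The repeated state found above gives |xy| = j ≤ 6 and |y| = j − i ≥ 1.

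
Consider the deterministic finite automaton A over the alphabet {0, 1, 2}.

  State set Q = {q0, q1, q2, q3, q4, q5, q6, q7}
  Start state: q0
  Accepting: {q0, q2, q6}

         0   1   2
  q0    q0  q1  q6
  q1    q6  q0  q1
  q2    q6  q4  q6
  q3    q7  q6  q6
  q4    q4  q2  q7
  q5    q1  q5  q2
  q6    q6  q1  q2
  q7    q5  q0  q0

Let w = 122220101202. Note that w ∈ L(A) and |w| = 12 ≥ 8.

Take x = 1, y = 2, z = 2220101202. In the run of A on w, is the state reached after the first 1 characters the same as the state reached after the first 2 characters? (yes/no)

State sequence: q0 -1-> q1 -2-> q1

After x (step 1): q1. After xy (step 2): q1.
They match, so y = 2 drives A around a cycle from q1 back to itself; pumping y any number of times keeps A in q1 before reading z, and xyⁱz ∈ L(A) for every i ≥ 0.

yes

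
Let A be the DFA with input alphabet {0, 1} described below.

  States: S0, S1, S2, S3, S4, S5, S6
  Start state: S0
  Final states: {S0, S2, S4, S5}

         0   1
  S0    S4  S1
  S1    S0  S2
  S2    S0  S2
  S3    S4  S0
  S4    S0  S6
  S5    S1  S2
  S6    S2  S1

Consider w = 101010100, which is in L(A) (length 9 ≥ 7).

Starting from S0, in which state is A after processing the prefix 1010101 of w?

S1

Run of A on the first 7 characters of w = 1 0 1 0 1 0 1:
  step 0: S0  (start)
  step 1: S1  (read 1: S0→S1)
  step 2: S0  (read 0: S1→S0)
  step 3: S1  (read 1: S0→S1)
  step 4: S0  (read 0: S1→S0)
  step 5: S1  (read 1: S0→S1)
  step 6: S0  (read 0: S1→S0)
  step 7: S1  (read 1: S0→S1)

After reading 7 characters, A is in state S1.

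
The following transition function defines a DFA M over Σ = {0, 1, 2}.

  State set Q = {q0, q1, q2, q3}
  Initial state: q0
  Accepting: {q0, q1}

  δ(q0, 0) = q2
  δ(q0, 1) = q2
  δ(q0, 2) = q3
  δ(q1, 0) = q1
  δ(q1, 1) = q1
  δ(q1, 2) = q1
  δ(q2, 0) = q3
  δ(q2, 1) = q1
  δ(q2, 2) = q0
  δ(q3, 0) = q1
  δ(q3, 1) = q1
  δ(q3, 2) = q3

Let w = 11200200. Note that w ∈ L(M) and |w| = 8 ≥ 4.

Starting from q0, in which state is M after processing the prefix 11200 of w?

q1

Run of M on the first 5 characters of w = 1 1 2 0 0:
  step 0: q0  (start)
  step 1: q2  (read 1: q0→q2)
  step 2: q1  (read 1: q2→q1)
  step 3: q1  (read 2: q1→q1)
  step 4: q1  (read 0: q1→q1)
  step 5: q1  (read 0: q1→q1)

After reading 5 characters, M is in state q1.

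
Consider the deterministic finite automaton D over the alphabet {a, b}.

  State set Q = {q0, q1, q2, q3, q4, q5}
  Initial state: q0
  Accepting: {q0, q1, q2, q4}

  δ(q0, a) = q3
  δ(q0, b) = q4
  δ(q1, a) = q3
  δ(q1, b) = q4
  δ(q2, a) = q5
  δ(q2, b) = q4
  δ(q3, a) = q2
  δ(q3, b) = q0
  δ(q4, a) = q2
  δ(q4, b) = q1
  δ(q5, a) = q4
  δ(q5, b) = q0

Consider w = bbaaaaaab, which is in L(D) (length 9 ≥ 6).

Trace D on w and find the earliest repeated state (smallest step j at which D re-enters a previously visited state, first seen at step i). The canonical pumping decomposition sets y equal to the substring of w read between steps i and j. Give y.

Run of D on w = b b a a a a a a b:
  step 0: q0  (start)
  step 1: q4  (read b: q0→q4)
  step 2: q1  (read b: q4→q1)
  step 3: q3  (read a: q1→q3)
  step 4: q2  (read a: q3→q2)
  step 5: q5  (read a: q2→q5)
  step 6: q4  (read a: q5→q4)   ← first repeat (q4 seen earlier)
  step 7: q2  (read a: q4→q2)
  step 8: q5  (read a: q2→q5)
  step 9: q0  (read b: q5→q0)

So i = 1, j = 6, giving x = w[0:1] = b, y = w[1:6] = baaaa, z = w[6:9] = aab.
Check: |xy| = 6 ≤ 6 and |y| = 5 ≥ 1. Reading y takes D from q4 back to q4, so every xyⁱz is accepted.
Since D has 6 states, any run of length ≥ 6 visits 6+1 states, so by pigeonhole some state repeats within the first 6 steps — that repeat gives the pumpable loop.

baaaa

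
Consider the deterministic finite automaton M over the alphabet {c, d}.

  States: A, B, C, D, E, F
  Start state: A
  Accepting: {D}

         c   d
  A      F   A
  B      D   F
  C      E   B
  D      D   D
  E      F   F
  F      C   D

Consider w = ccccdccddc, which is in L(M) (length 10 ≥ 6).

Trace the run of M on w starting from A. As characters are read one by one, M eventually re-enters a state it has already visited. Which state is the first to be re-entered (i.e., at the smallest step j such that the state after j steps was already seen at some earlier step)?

F

State sequence: A -c-> F -c-> C -c-> E -c-> F -d-> D -c-> D -c-> D -d-> D -d-> D -c-> D
First repeat at step 4: F was already visited.

The earliest repeat is at step j = 4: M is in F, which it already visited at step i = 1.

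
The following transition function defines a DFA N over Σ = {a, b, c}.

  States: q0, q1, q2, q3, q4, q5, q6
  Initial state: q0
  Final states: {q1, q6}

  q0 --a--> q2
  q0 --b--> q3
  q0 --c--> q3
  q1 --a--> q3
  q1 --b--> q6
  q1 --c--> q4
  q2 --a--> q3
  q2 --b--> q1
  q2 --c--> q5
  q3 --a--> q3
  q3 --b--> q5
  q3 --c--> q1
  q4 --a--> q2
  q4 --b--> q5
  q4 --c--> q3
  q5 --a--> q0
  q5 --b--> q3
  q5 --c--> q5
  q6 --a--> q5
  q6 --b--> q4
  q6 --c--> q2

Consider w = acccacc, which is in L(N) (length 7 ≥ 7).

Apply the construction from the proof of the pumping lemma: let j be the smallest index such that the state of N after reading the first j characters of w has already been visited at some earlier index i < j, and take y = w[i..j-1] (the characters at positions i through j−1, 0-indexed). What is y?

State sequence: q0 -a-> q2 -c-> q5 -c-> q5 -c-> q5 -a-> q0 -c-> q3 -c-> q1
First repeat at step 3: q5 was already visited.

So i = 2, j = 3, giving x = w[0:2] = ac, y = w[2:3] = c, z = w[3:7] = cacc.
Check: |xy| = 3 ≤ 7 and |y| = 1 ≥ 1. Reading y takes N from q5 back to q5, so every xyⁱz is accepted.

c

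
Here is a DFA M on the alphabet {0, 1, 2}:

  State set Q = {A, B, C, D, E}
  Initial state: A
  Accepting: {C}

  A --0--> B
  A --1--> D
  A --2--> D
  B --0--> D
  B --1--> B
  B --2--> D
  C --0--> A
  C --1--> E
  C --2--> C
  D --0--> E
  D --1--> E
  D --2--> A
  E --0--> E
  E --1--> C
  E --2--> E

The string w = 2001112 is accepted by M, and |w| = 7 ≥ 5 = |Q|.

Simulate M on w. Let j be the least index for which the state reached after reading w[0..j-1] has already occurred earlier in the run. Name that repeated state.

E

State sequence: A -2-> D -0-> E -0-> E -1-> C -1-> E -1-> C -2-> C
First repeat at step 3: E was already visited.

The earliest repeat is at step j = 3: M is in E, which it already visited at step i = 2.
Since M has 5 states, any run of length ≥ 5 visits 5+1 states, so by pigeonhole some state repeats within the first 5 steps — that repeat gives the pumpable loop.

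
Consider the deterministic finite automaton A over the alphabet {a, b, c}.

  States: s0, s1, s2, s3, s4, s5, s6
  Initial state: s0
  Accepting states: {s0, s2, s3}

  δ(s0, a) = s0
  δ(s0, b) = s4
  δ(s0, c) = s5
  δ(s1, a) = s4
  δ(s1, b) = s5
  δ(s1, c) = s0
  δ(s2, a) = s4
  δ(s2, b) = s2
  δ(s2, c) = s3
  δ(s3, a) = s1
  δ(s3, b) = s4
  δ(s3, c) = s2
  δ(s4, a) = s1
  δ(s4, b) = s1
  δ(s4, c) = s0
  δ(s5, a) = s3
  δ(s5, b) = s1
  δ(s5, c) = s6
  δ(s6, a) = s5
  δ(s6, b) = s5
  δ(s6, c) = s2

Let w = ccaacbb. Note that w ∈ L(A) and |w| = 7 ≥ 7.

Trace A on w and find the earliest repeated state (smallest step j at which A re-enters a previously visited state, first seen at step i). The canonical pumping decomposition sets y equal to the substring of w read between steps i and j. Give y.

State sequence: s0 -c-> s5 -c-> s6 -a-> s5 -a-> s3 -c-> s2 -b-> s2 -b-> s2
First repeat at step 3: s5 was already visited.

So i = 1, j = 3, giving x = w[0:1] = c, y = w[1:3] = ca, z = w[3:7] = acbb.
Check: |xy| = 3 ≤ 7 and |y| = 2 ≥ 1. Reading y takes A from s5 back to s5, so every xyⁱz is accepted.
The DFA has 7 states, so the proof of the pumping lemma guarantees a repeated state among the first 7+1 visited; the segment between the two visits is the pumpable y.

ca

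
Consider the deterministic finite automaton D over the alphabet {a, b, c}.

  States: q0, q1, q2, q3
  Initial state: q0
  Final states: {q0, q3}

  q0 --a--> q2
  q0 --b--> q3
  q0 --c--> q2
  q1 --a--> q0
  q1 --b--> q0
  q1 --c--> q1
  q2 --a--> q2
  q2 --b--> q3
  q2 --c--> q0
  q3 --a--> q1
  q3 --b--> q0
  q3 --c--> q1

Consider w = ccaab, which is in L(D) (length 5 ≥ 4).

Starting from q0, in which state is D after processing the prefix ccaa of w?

Run of D on the first 4 characters of w = c c a a:
  step 0: q0  (start)
  step 1: q2  (read c: q0→q2)
  step 2: q0  (read c: q2→q0)
  step 3: q2  (read a: q0→q2)
  step 4: q2  (read a: q2→q2)

After reading 4 characters, D is in state q2.

q2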